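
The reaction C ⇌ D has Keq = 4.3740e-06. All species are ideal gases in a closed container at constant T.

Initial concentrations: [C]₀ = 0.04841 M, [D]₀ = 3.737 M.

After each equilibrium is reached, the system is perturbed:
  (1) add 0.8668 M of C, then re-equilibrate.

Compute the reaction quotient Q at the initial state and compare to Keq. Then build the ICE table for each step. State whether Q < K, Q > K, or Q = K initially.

Q₀ = 77.19 vs Keq = 4.3740e-06 ⇒ Q>K, reverse
Step 1:
                   C          D
  I          0.04841      3.737
  C            3.737     -3.737
  E            3.785 1.6557e-05
  solve Keq expr → x = -3.737; check Q = 4.3740e-06
Then add 0.8668 M of C.
Step 2:
                   C          D
  I            4.652 1.6557e-05
  C       -3.7914e-06 3.7914e-06
  E            4.652 2.0349e-05
  solve Keq expr → x = 3.7914e-06; check Q = 4.3740e-06

Q₀ = 77.19; Q > K (proceeds reverse)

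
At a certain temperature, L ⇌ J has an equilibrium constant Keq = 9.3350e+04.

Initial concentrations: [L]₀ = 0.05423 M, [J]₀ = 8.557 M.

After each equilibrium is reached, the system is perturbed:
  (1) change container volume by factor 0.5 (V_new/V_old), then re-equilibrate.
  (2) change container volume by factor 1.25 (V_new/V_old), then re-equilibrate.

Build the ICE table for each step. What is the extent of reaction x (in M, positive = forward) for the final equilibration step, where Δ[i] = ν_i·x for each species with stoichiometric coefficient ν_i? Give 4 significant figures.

Q₀ = 157.8 vs Keq = 9.3350e+04 ⇒ Q<K, forward
Step 1:
                  L         J
  init      0.05423     8.557
  Δ        -0.05414   0.05414
  eq      9.2246e-05     8.611
  solve Keq expr → x = 0.05414; check Q = 9.3350e+04
Then change container volume by factor 0.5 (V_new/V_old).
Step 2:
                  L         J
  init    1.8449e-04     17.22
  Δ               0         0
  eq      1.8449e-04     17.22
  solve Keq expr → x = 0; check Q = 9.3350e+04
Then change container volume by factor 1.25 (V_new/V_old).
Step 3:
                  L         J
  init    1.4759e-04     13.78
  Δ               0         0
  eq      1.4759e-04     13.78
  solve Keq expr → x = 0; check Q = 9.3350e+04

x = 0 M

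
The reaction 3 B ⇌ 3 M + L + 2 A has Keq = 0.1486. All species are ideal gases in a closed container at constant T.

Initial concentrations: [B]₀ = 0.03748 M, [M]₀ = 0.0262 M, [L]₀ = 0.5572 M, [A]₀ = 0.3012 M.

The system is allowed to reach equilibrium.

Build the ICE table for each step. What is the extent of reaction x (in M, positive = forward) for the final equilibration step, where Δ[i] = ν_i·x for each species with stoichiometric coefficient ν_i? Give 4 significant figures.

Q₀ = 0.01727 vs Keq = 0.1486 ⇒ Q<K, forward
Step 1:
                    B           M           L           A
  Initial     0.03748      0.0262      0.5572      0.3012
  Change     -0.01102     0.01102    0.003673    0.007346
  Equil       0.02646     0.03722      0.5609      0.3085
  solve Keq expr → x = 0.003673; check Q = 0.1486

x = 0.003673 M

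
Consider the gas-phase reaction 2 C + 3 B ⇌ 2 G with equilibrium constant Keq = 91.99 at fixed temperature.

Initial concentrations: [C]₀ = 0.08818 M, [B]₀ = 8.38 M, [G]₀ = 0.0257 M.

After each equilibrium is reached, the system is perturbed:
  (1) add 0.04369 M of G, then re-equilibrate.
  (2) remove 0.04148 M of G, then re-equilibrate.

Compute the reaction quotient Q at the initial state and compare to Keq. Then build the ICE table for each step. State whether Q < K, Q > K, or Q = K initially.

Q₀ = 1.4434e-04 vs Keq = 91.99 ⇒ Q<K, forward
Step 1:
                  C         B         G
  init      0.08818      8.38    0.0257
  Δ        -0.08768   -0.1315   0.08768
  eq      4.9901e-04     8.248    0.1134
  solve Keq expr → x = 0.04384; check Q = 91.99
Then add 0.04369 M of G.
Step 2:
                  C         B         G
  init    4.9901e-04     8.248    0.1571
  Δ       1.9141e-04 2.8711e-04 -1.9141e-04
  eq      6.9042e-04     8.249    0.1569
  solve Keq expr → x = -9.5704e-05; check Q = 91.99
Then remove 0.04148 M of G.
Step 3:
                  C         B         G
  init    6.9042e-04     8.249    0.1154
  Δ       -1.8173e-04 -2.7259e-04 1.8173e-04
  eq      5.0869e-04     8.248    0.1156
  solve Keq expr → x = 9.0863e-05; check Q = 91.99

Q₀ = 1.4434e-04; Q < K (proceeds forward)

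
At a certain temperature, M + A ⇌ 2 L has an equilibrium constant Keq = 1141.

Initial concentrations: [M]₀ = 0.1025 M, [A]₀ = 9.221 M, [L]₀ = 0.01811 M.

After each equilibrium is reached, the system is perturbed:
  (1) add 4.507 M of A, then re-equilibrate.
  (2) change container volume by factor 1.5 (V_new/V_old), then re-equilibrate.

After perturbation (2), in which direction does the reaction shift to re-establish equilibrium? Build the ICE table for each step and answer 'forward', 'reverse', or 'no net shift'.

Q₀ = 3.4700e-04 vs Keq = 1141 ⇒ Q<K, forward
Step 1:
                  M         A         L
  Initial    0.1025     9.221   0.01811
  Change    -0.1025   -0.1025     0.205
  Equil   4.7840e-06     9.119    0.2231
  solve Keq expr → x = 0.1025; check Q = 1141
Then add 4.507 M of A.
Step 2:
                  M         A         L
  Initial 4.7840e-06     13.63    0.2231
  Change  -1.5823e-06 -1.5823e-06 3.1647e-06
  Equil   3.2017e-06     13.63    0.2231
  solve Keq expr → x = 1.5823e-06; check Q = 1141
Then change container volume by factor 1.5 (V_new/V_old).
Step 3:
                  M         A         L
  Initial 2.1344e-06     9.084    0.1487
  Change          0         0         0
  Equil   2.1344e-06     9.084    0.1487
  solve Keq expr → x = 0; check Q = 1141

Direction: no net shift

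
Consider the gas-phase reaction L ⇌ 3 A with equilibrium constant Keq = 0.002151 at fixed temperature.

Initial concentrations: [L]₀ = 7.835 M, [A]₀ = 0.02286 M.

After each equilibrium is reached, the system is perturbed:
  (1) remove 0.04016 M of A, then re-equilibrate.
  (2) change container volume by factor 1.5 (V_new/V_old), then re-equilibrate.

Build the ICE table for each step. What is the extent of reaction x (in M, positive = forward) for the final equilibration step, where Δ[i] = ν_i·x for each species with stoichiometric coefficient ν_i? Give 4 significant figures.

Q₀ = 1.5247e-06 vs Keq = 0.002151 ⇒ Q<K, forward
Step 1:
                  L         A
  I           7.835   0.02286
  C        -0.07756    0.2327
  E           7.757    0.2555
  solve Keq expr → x = 0.07756; check Q = 0.002151
Then remove 0.04016 M of A.
Step 2:
                  L         A
  I           7.757    0.2154
  C        -0.01334   0.04001
  E           7.744    0.2554
  solve Keq expr → x = 0.01334; check Q = 0.002151
Then change container volume by factor 1.5 (V_new/V_old).
Step 3:
                  L         A
  I           5.163    0.1703
  C        -0.01753   0.05259
  E           5.145    0.2229
  solve Keq expr → x = 0.01753; check Q = 0.002151

x = 0.01753 M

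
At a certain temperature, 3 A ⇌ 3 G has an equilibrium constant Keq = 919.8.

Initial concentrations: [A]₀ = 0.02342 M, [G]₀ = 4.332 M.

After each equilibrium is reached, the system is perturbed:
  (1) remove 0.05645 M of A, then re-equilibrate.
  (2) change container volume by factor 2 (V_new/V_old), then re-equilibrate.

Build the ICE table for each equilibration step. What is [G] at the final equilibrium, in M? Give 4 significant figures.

[G]_eq = 1.949 M

Q₀ = 6.3286e+06 vs Keq = 919.8 ⇒ Q>K, reverse
Step 1:
                   A          G
  Initial    0.02342      4.332
  Change      0.3827    -0.3827
  Equil       0.4061      3.949
  solve Keq expr → x = -0.1276; check Q = 919.8
Then remove 0.05645 M of A.
Step 2:
                   A          G
  Initial     0.3496      3.949
  Change     0.05119   -0.05119
  Equil       0.4008      3.898
  solve Keq expr → x = -0.01706; check Q = 919.8
Then change container volume by factor 2 (V_new/V_old).
Step 3:
                   A          G
  Initial     0.2004      1.949
  Change           0          0
  Equil       0.2004      1.949
  solve Keq expr → x = 0; check Q = 919.8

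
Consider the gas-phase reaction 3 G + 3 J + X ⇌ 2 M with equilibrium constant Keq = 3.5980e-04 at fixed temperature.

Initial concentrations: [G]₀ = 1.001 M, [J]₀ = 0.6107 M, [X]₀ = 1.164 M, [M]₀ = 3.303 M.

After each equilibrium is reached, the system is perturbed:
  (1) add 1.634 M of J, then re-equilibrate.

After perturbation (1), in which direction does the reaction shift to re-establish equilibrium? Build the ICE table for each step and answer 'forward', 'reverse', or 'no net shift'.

Direction: forward

Q₀ = 41.03 vs Keq = 3.5980e-04 ⇒ Q>K, reverse
Step 1:
                  G         J         X         M
  I           1.001    0.6107     1.164     3.303
  C           2.882     2.882    0.9608    -1.922
  E           3.883     3.493     2.125     1.381
  solve Keq expr → x = -0.9608; check Q = 3.5980e-04
Then add 1.634 M of J.
Step 2:
                  G         J         X         M
  I           3.883     5.127     2.125     1.381
  C         -0.4661   -0.4661   -0.1554    0.3107
  E           3.417     4.661     1.969     1.692
  solve Keq expr → x = 0.1554; check Q = 3.5980e-04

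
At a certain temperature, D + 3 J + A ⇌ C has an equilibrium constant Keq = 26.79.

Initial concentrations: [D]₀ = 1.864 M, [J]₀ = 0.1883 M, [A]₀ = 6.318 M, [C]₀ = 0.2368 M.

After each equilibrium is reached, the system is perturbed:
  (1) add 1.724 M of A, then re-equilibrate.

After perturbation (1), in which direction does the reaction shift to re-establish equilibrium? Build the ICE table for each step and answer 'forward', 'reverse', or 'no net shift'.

Q₀ = 3.012 vs Keq = 26.79 ⇒ Q<K, forward
Step 1:
                  D         J         A         C
  I           1.864    0.1883     6.318    0.2368
  C        -0.03098  -0.09293  -0.03098   0.03098
  E           1.833   0.09537     6.287    0.2678
  solve Keq expr → x = 0.03098; check Q = 26.79
Then add 1.724 M of A.
Step 2:
                  D         J         A         C
  I           1.833   0.09537     8.011    0.2678
  C       -0.002365 -0.007096 -0.002365  0.002365
  E           1.831   0.08827     8.009    0.2701
  solve Keq expr → x = 0.002365; check Q = 26.79

Direction: forward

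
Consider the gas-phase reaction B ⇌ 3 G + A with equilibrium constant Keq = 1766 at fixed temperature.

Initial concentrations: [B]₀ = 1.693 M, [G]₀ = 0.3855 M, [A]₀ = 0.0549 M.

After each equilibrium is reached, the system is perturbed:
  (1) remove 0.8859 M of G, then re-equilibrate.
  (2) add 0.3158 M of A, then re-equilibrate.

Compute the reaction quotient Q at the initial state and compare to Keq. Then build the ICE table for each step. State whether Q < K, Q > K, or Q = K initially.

Q₀ = 0.001858 vs Keq = 1766 ⇒ Q<K, forward
Step 1:
                    B           G           A
  init          1.693      0.3855      0.0549
  Δ            -1.571       4.713       1.571
  eq            0.122       5.098       1.626
  solve Keq expr → x = 1.571; check Q = 1766
Then remove 0.8859 M of G.
Step 2:
                    B           G           A
  init          0.122       4.213       1.626
  Δ          -0.04439      0.1332     0.04439
  eq          0.07762       4.346        1.67
  solve Keq expr → x = 0.04439; check Q = 1766
Then add 0.3158 M of A.
Step 3:
                    B           G           A
  init        0.07762       4.346       1.986
  Δ           0.01188    -0.03565    -0.01188
  eq          0.08951        4.31       1.974
  solve Keq expr → x = -0.01188; check Q = 1766

Q₀ = 0.001858; Q < K (proceeds forward)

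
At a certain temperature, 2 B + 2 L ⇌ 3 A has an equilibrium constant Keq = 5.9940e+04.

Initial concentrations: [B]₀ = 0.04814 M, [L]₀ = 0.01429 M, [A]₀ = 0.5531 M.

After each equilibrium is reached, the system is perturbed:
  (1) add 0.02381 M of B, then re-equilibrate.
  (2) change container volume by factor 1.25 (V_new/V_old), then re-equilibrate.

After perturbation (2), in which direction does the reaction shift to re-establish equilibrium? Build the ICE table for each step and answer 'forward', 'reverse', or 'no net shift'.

Q₀ = 3.5755e+05 vs Keq = 5.9940e+04 ⇒ Q>K, reverse
Step 1:
                    B           L           A
  I           0.04814     0.01429      0.5531
  C           0.01219     0.01219    -0.01828
  E           0.06033     0.02648      0.5348
  solve Keq expr → x = -0.006095; check Q = 5.9940e+04
Then add 0.02381 M of B.
Step 2:
                    B           L           A
  I           0.08414     0.02648      0.5348
  C         -0.005643   -0.005643    0.008465
  E            0.0785     0.02084      0.5433
  solve Keq expr → x = 0.002822; check Q = 5.9940e+04
Then change container volume by factor 1.25 (V_new/V_old).
Step 3:
                    B           L           A
  I            0.0628     0.01667      0.4346
  C          0.001421    0.001421   -0.002132
  E           0.06422     0.01809      0.4325
  solve Keq expr → x = -7.1059e-04; check Q = 5.9940e+04

Direction: reverse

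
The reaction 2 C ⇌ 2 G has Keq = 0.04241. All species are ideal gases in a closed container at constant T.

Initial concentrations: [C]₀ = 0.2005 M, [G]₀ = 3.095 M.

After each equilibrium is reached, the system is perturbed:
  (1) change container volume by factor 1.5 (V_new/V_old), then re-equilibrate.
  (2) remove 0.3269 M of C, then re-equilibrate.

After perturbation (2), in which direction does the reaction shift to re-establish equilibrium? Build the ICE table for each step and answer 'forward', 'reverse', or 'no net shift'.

Direction: reverse

Q₀ = 238.3 vs Keq = 0.04241 ⇒ Q>K, reverse
Step 1:
                    C           G
  init         0.2005       3.095
  Δ             2.532      -2.532
  eq            2.733      0.5628
  solve Keq expr → x = -1.266; check Q = 0.04241
Then change container volume by factor 1.5 (V_new/V_old).
Step 2:
                    C           G
  init          1.822      0.3752
  Δ                 0           0
  eq            1.822      0.3752
  solve Keq expr → x = 0; check Q = 0.04241
Then remove 0.3269 M of C.
Step 3:
                    C           G
  init          1.495      0.3752
  Δ           0.05582    -0.05582
  eq            1.551      0.3194
  solve Keq expr → x = -0.02791; check Q = 0.04241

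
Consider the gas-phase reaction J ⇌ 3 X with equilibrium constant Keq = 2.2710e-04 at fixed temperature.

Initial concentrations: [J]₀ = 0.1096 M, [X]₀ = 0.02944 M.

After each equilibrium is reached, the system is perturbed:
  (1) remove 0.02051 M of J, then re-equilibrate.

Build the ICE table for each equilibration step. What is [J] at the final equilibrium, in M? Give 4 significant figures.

[J]_eq = 0.0898 M

Q₀ = 2.3281e-04 vs Keq = 2.2710e-04 ⇒ Q>K, reverse
Step 1:
                  J         X
  init       0.1096   0.02944
  Δ       7.8578e-05 -2.3573e-04
  eq         0.1097    0.0292
  solve Keq expr → x = -7.8578e-05; check Q = 2.2710e-04
Then remove 0.02051 M of J.
Step 2:
                  J         X
  init      0.08917    0.0292
  Δ       6.2785e-04 -0.001884
  eq         0.0898   0.02732
  solve Keq expr → x = -6.2785e-04; check Q = 2.2710e-04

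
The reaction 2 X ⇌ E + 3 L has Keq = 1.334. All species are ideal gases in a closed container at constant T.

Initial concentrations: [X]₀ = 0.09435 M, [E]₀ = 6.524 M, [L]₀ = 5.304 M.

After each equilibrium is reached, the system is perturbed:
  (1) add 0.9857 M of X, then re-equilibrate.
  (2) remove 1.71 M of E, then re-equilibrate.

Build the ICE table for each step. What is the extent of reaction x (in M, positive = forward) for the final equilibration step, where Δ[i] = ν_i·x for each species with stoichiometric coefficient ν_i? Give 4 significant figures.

x = 0.05532 M

Q₀ = 1.0936e+05 vs Keq = 1.334 ⇒ Q>K, reverse
Step 1:
                  X         E         L
  I         0.09435     6.524     5.304
  C           2.695    -1.348    -4.043
  E            2.79     5.176     1.261
  solve Keq expr → x = -1.348; check Q = 1.334
Then add 0.9857 M of X.
Step 2:
                  X         E         L
  I           3.775     5.176     1.261
  C         -0.1547   0.07734     0.232
  E           3.621     5.254     1.493
  solve Keq expr → x = 0.07734; check Q = 1.334
Then remove 1.71 M of E.
Step 3:
                  X         E         L
  I           3.621     3.544     1.493
  C         -0.1106   0.05532     0.166
  E            3.51     3.599     1.659
  solve Keq expr → x = 0.05532; check Q = 1.334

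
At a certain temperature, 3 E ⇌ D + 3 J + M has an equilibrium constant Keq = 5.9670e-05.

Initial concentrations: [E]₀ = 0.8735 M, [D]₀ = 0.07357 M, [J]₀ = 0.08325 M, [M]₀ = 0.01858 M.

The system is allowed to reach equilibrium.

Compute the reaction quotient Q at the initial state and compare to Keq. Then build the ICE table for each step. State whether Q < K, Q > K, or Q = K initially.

Q₀ = 1.1833e-06; Q < K (proceeds forward)

Q₀ = 1.1833e-06 vs Keq = 5.9670e-05 ⇒ Q<K, forward
Step 1:
                  E         D         J         M
  Initial    0.8735   0.07357   0.08325   0.01858
  Change   -0.09298   0.03099   0.09298   0.03099
  Equil      0.7805    0.1046    0.1762   0.04957
  solve Keq expr → x = 0.03099; check Q = 5.9670e-05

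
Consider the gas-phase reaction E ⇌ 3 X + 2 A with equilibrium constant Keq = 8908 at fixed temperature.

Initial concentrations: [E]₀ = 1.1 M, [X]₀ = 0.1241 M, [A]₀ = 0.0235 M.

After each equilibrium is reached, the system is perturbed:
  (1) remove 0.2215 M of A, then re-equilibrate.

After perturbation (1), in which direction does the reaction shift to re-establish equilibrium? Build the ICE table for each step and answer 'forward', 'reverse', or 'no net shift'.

Q₀ = 9.5953e-07 vs Keq = 8908 ⇒ Q<K, forward
Step 1:
                    E           X           A
  init            1.1      0.1241      0.0235
  Δ             -1.08       3.239       2.159
  eq          0.02034       3.363       2.183
  solve Keq expr → x = 1.08; check Q = 8908
Then remove 0.2215 M of A.
Step 2:
                    E           X           A
  init        0.02034       3.363       1.961
  Δ         -0.003636     0.01091    0.007272
  eq          0.01671       3.374       1.969
  solve Keq expr → x = 0.003636; check Q = 8908

Direction: forward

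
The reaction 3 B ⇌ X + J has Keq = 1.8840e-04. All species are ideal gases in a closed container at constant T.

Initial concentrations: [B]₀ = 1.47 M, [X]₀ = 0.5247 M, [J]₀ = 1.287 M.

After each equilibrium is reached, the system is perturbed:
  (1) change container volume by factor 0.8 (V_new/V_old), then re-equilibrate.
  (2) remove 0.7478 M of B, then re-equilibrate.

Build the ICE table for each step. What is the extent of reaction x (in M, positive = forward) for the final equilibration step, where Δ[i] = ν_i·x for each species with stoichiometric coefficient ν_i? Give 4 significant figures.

Q₀ = 0.2126 vs Keq = 1.8840e-04 ⇒ Q>K, reverse
Step 1:
                   B          X          J
  Initial       1.47     0.5247      1.287
  Change       1.554    -0.5179    -0.5179
  Equil        3.024   0.006773     0.7691
  solve Keq expr → x = -0.5179; check Q = 1.8840e-04
Then change container volume by factor 0.8 (V_new/V_old).
Step 2:
                   B          X          J
  Initial       3.78   0.008466     0.9613
  Change   -0.006128   0.002043   0.002043
  Equil        3.774    0.01051     0.9634
  solve Keq expr → x = 0.002043; check Q = 1.8840e-04
Then remove 0.7478 M of B.
Step 3:
                   B          X          J
  Initial      3.026    0.01051     0.9634
  Change     0.01495  -0.004982  -0.004982
  Equil        3.041   0.005527     0.9584
  solve Keq expr → x = -0.004982; check Q = 1.8840e-04

x = -0.004982 M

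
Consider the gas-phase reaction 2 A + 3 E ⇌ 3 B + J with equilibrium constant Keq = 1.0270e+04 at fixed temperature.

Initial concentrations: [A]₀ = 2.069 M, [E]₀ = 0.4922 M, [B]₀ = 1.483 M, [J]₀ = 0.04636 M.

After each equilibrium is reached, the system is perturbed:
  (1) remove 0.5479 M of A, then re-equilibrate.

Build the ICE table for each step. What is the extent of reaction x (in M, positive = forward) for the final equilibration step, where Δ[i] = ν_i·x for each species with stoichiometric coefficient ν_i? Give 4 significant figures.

Q₀ = 0.2962 vs Keq = 1.0270e+04 ⇒ Q<K, forward
Step 1:
                    A           E           B           J
  init          2.069      0.4922       1.483     0.04636
  Δ           -0.3044     -0.4566      0.4566      0.1522
  eq            1.765     0.03565        1.94      0.1985
  solve Keq expr → x = 0.1522; check Q = 1.0270e+04
Then remove 0.5479 M of A.
Step 2:
                    A           E           B           J
  init          1.217     0.03565        1.94      0.1985
  Δ          0.006273    0.009409   -0.009409   -0.003136
  eq            1.223     0.04506        1.93      0.1954
  solve Keq expr → x = -0.003136; check Q = 1.0270e+04

x = -0.003136 M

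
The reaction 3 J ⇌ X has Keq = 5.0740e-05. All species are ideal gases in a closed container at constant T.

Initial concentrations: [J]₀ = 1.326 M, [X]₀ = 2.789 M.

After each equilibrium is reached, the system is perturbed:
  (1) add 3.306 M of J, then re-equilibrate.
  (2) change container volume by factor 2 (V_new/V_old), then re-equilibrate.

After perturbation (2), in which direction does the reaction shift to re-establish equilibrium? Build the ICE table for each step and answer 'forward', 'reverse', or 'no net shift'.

Q₀ = 1.196 vs Keq = 5.0740e-05 ⇒ Q>K, reverse
Step 1:
                   J          X
  init         1.326      2.789
  Δ            8.234     -2.745
  eq            9.56    0.04433
  solve Keq expr → x = -2.745; check Q = 5.0740e-05
Then add 3.306 M of J.
Step 2:
                   J          X
  init         12.87    0.04433
  Δ          -0.1779    0.05931
  eq           12.69     0.1036
  solve Keq expr → x = 0.05931; check Q = 5.0740e-05
Then change container volume by factor 2 (V_new/V_old).
Step 3:
                   J          X
  init         6.344    0.05182
  Δ           0.1145   -0.03815
  eq           6.458    0.01367
  solve Keq expr → x = -0.03815; check Q = 5.0740e-05

Direction: reverse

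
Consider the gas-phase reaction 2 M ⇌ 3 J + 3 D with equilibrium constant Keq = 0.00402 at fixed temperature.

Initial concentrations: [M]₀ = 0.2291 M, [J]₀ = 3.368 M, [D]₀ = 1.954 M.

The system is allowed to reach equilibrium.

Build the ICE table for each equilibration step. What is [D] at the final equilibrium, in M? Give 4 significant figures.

Q₀ = 5430 vs Keq = 0.00402 ⇒ Q>K, reverse
Step 1:
                  M         J         D
  I          0.2291     3.368     1.954
  C           1.215    -1.823    -1.823
  E           1.444     1.545    0.1314
  solve Keq expr → x = -0.6075; check Q = 0.00402

[D]_eq = 0.1314 M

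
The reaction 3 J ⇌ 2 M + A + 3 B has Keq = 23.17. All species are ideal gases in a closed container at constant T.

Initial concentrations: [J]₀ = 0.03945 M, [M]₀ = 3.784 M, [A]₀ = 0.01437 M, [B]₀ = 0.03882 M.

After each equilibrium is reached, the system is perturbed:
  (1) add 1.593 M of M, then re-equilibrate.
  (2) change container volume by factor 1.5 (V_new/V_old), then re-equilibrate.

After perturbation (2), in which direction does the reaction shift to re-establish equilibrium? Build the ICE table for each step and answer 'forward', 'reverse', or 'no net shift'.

Q₀ = 0.1961 vs Keq = 23.17 ⇒ Q<K, forward
Step 1:
                    J           M           A           B
  Initial     0.03945       3.784     0.01437     0.03882
  Change     -0.02425     0.01617    0.008084     0.02425
  Equil        0.0152         3.8     0.02245     0.06307
  solve Keq expr → x = 0.008084; check Q = 23.17
Then add 1.593 M of M.
Step 2:
                    J           M           A           B
  Initial      0.0152       5.393     0.02245     0.06307
  Change     0.002858   -0.001906 -9.5279e-04   -0.002858
  Equil       0.01806       5.391      0.0215     0.06021
  solve Keq expr → x = -9.5279e-04; check Q = 23.17
Then change container volume by factor 1.5 (V_new/V_old).
Step 3:
                    J           M           A           B
  Initial     0.01204       3.594     0.01433     0.04014
  Change    -0.003168    0.002112    0.001056    0.003168
  Equil       0.00887       3.596     0.01539     0.04331
  solve Keq expr → x = 0.001056; check Q = 23.17

Direction: forward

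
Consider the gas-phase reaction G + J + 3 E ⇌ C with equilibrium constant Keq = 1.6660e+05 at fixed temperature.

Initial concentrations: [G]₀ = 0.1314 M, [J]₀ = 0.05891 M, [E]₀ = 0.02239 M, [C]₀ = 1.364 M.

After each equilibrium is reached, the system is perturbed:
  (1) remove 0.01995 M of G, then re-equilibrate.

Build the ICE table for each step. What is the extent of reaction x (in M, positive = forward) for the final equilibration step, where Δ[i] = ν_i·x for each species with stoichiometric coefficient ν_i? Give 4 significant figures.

Q₀ = 1.5699e+07 vs Keq = 1.6660e+05 ⇒ Q>K, reverse
Step 1:
                   G          J          E          C
  I           0.1314    0.05891    0.02239      1.364
  C          0.02149    0.02149    0.06448   -0.02149
  E           0.1529     0.0804    0.08687      1.343
  solve Keq expr → x = -0.02149; check Q = 1.6660e+05
Then remove 0.01995 M of G.
Step 2:
                   G          J          E          C
  I           0.1329     0.0804    0.08687      1.343
  C         0.001144   0.001144   0.003433  -0.001144
  E           0.1341    0.08155     0.0903      1.341
  solve Keq expr → x = -0.001144; check Q = 1.6660e+05

x = -0.001144 M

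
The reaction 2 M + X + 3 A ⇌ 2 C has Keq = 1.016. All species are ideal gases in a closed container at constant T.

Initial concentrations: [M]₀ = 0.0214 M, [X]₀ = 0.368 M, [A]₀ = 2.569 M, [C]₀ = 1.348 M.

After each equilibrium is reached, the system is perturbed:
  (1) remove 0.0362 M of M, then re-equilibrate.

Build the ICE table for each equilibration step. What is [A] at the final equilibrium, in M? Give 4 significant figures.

Q₀ = 635.9 vs Keq = 1.016 ⇒ Q>K, reverse
Step 1:
                    M           X           A           C
  Initial      0.0214       0.368       2.569       1.348
  Change       0.2716      0.1358      0.4074     -0.2716
  Equil         0.293      0.5038       2.976       1.076
  solve Keq expr → x = -0.1358; check Q = 1.016
Then remove 0.0362 M of M.
Step 2:
                    M           X           A           C
  Initial      0.2568      0.5038       2.976       1.076
  Change      0.02229     0.01115     0.03344    -0.02229
  Equil        0.2791      0.5149        3.01       1.054
  solve Keq expr → x = -0.01115; check Q = 1.016

[A]_eq = 3.01 M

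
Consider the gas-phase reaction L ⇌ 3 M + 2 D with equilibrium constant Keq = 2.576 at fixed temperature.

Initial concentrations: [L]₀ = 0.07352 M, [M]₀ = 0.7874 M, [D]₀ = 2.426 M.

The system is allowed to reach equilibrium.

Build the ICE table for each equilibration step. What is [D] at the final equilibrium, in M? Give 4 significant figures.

Q₀ = 39.08 vs Keq = 2.576 ⇒ Q>K, reverse
Step 1:
                    L           M           D
  Initial     0.07352      0.7874       2.426
  Change       0.1094     -0.3283     -0.2189
  Equil         0.183      0.4591       2.207
  solve Keq expr → x = -0.1094; check Q = 2.576

[D]_eq = 2.207 M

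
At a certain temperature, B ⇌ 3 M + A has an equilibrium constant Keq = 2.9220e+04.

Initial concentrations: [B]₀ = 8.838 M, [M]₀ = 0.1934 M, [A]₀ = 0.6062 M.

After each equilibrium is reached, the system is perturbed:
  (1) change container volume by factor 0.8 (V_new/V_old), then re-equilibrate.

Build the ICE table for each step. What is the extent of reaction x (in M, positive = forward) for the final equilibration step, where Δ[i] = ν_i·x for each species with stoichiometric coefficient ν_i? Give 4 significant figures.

x = -0.8208 M

Q₀ = 4.9617e-04 vs Keq = 2.9220e+04 ⇒ Q<K, forward
Step 1:
                    B           M           A
  Initial       8.838      0.1934      0.6062
  Change       -6.722       20.17       6.722
  Equil         2.116       20.36       7.328
  solve Keq expr → x = 6.722; check Q = 2.9220e+04
Then change container volume by factor 0.8 (V_new/V_old).
Step 2:
                    B           M           A
  Initial       2.645       25.45        9.16
  Change       0.8208      -2.462     -0.8208
  Equil         3.466       22.99       8.339
  solve Keq expr → x = -0.8208; check Q = 2.9220e+04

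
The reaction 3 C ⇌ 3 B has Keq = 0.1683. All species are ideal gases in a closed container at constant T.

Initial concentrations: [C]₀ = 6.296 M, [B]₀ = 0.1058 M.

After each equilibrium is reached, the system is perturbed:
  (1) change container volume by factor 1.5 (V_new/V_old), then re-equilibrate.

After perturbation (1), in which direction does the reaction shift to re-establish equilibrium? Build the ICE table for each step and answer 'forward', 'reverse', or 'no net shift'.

Q₀ = 4.7453e-06 vs Keq = 0.1683 ⇒ Q<K, forward
Step 1:
                  C         B
  init        6.296    0.1058
  Δ          -2.171     2.171
  eq          4.125     2.277
  solve Keq expr → x = 0.7238; check Q = 0.1683
Then change container volume by factor 1.5 (V_new/V_old).
Step 2:
                  C         B
  init         2.75     1.518
  Δ               0         0
  eq           2.75     1.518
  solve Keq expr → x = 0; check Q = 0.1683

Direction: no net shift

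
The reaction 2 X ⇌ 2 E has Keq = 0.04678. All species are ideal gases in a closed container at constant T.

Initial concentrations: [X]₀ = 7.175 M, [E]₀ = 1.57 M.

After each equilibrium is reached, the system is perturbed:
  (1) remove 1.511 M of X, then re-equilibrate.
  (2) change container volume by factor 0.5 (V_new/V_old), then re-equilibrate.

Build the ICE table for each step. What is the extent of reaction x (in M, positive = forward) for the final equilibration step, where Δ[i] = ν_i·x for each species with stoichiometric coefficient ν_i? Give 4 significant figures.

Q₀ = 0.04788 vs Keq = 0.04678 ⇒ Q>K, reverse
Step 1:
                  X         E
  init        7.175      1.57
  Δ         0.01492  -0.01492
  eq           7.19     1.555
  solve Keq expr → x = -0.007458; check Q = 0.04678
Then remove 1.511 M of X.
Step 2:
                  X         E
  init        5.679     1.555
  Δ          0.2687   -0.2687
  eq          5.948     1.286
  solve Keq expr → x = -0.1343; check Q = 0.04678
Then change container volume by factor 0.5 (V_new/V_old).
Step 3:
                  X         E
  init         11.9     2.573
  Δ               0         0
  eq           11.9     2.573
  solve Keq expr → x = 0; check Q = 0.04678

x = 0 M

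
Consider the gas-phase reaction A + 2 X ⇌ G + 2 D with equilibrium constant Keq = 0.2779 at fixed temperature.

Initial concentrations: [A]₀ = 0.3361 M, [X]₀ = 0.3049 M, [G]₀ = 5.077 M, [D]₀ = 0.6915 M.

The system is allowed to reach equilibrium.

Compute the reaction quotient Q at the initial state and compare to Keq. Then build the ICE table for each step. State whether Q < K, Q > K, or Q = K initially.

Q₀ = 77.7; Q > K (proceeds reverse)

Q₀ = 77.7 vs Keq = 0.2779 ⇒ Q>K, reverse
Step 1:
                  A         X         G         D
  init       0.3361    0.3049     5.077    0.6915
  Δ          0.2674    0.5347   -0.2674   -0.5347
  eq         0.6035    0.8396      4.81    0.1568
  solve Keq expr → x = -0.2674; check Q = 0.2779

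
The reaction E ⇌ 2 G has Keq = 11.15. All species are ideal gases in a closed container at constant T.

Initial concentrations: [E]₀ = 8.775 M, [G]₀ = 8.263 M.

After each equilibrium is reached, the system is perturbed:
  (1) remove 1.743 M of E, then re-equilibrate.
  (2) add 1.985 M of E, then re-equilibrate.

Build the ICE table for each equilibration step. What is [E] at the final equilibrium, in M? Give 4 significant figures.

Q₀ = 7.781 vs Keq = 11.15 ⇒ Q<K, forward
Step 1:
                   E          G
  init         8.775      8.263
  Δ          -0.6326      1.265
  eq           8.142      9.528
  solve Keq expr → x = 0.6326; check Q = 11.15
Then remove 1.743 M of E.
Step 2:
                   E          G
  init         6.399      9.528
  Δ            0.408     -0.816
  eq           6.807      8.712
  solve Keq expr → x = -0.408; check Q = 11.15
Then add 1.985 M of E.
Step 3:
                   E          G
  init         8.792      8.712
  Δ          -0.4626     0.9251
  eq            8.33      9.637
  solve Keq expr → x = 0.4626; check Q = 11.15

[E]_eq = 8.33 M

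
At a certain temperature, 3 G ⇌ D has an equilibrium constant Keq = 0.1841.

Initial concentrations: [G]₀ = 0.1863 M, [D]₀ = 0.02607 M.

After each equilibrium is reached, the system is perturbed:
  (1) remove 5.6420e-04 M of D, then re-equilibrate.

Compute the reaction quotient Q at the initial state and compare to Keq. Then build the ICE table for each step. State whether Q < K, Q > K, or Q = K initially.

Q₀ = 4.032 vs Keq = 0.1841 ⇒ Q>K, reverse
Step 1:
                    G           D
  init         0.1863     0.02607
  Δ           0.06902    -0.02301
  eq           0.2553    0.003064
  solve Keq expr → x = -0.02301; check Q = 0.1841
Then remove 5.6420e-04 M of D.
Step 2:
                    G           D
  init         0.2553      0.0025
  Δ         -0.001528  5.0950e-04
  eq           0.2538    0.003009
  solve Keq expr → x = 5.0950e-04; check Q = 0.1841

Q₀ = 4.032; Q > K (proceeds reverse)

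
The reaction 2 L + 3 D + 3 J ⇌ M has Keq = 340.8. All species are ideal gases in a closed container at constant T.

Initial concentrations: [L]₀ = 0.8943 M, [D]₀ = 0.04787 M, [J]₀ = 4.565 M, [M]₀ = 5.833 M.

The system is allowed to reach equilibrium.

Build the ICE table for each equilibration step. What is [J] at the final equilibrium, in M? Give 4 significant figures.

[J]_eq = 4.577 M

Q₀ = 698.9 vs Keq = 340.8 ⇒ Q>K, reverse
Step 1:
                    L           D           J           M
  Initial      0.8943     0.04787       4.565       5.833
  Change     0.008266      0.0124      0.0124   -0.004133
  Equil        0.9026     0.06027       4.577       5.829
  solve Keq expr → x = -0.004133; check Q = 340.8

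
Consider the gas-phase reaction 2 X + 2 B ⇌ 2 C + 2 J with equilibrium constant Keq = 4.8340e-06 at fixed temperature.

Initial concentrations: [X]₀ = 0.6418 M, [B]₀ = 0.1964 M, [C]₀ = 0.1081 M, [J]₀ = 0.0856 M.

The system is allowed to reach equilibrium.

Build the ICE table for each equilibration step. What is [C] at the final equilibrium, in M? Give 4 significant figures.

[C]_eq = 0.03472 M

Q₀ = 0.005389 vs Keq = 4.8340e-06 ⇒ Q>K, reverse
Step 1:
                    X           B           C           J
  init         0.6418      0.1964      0.1081      0.0856
  Δ           0.07338     0.07338    -0.07338    -0.07338
  eq           0.7152      0.2698     0.03472     0.01222
  solve Keq expr → x = -0.03669; check Q = 4.8340e-06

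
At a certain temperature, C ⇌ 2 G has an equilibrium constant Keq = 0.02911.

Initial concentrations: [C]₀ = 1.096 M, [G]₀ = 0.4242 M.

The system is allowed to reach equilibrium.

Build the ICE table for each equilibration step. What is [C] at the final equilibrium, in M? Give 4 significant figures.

[C]_eq = 1.214 M

Q₀ = 0.1642 vs Keq = 0.02911 ⇒ Q>K, reverse
Step 1:
                    C           G
  Initial       1.096      0.4242
  Change       0.1181     -0.2362
  Equil         1.214       0.188
  solve Keq expr → x = -0.1181; check Q = 0.02911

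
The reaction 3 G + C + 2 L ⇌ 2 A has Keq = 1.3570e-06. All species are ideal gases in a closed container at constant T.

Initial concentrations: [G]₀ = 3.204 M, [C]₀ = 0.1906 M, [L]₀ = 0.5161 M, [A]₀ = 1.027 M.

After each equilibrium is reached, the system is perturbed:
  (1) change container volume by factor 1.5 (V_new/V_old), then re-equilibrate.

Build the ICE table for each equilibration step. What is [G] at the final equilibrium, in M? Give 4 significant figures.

[G]_eq = 3.156 M

Q₀ = 0.6316 vs Keq = 1.3570e-06 ⇒ Q>K, reverse
Step 1:
                   G          C          L          A
  I            3.204     0.1906     0.5161      1.027
  C            1.518     0.5059      1.012     -1.012
  E            4.722     0.6965      1.528    0.01524
  solve Keq expr → x = -0.5059; check Q = 1.3570e-06
Then change container volume by factor 1.5 (V_new/V_old).
Step 2:
                   G          C          L          A
  I            3.148     0.4643      1.019    0.01016
  C         0.008381   0.002794   0.005588  -0.005588
  E            3.156     0.4671      1.024   0.004572
  solve Keq expr → x = -0.002794; check Q = 1.3570e-06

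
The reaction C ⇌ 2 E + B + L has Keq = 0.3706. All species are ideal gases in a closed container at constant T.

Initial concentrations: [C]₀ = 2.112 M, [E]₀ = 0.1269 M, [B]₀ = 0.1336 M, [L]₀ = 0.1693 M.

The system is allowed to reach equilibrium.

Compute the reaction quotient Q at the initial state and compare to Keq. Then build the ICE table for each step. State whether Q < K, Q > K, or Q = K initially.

Q₀ = 1.7246e-04; Q < K (proceeds forward)

Q₀ = 1.7246e-04 vs Keq = 0.3706 ⇒ Q<K, forward
Step 1:
                   C          E          B          L
  Initial      2.112     0.1269     0.1336     0.1693
  Change     -0.5145      1.029     0.5145     0.5145
  Equil        1.598      1.156     0.6481     0.6838
  solve Keq expr → x = 0.5145; check Q = 0.3706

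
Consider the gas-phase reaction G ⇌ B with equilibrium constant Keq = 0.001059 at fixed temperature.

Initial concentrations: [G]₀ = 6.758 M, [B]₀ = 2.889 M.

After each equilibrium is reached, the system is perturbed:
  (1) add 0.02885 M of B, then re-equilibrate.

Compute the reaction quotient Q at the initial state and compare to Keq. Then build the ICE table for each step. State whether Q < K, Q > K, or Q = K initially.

Q₀ = 0.4275; Q > K (proceeds reverse)

Q₀ = 0.4275 vs Keq = 0.001059 ⇒ Q>K, reverse
Step 1:
                   G          B
  I            6.758      2.889
  C            2.879     -2.879
  E            9.637    0.01021
  solve Keq expr → x = -2.879; check Q = 0.001059
Then add 0.02885 M of B.
Step 2:
                   G          B
  I            9.637    0.03906
  C          0.02882   -0.02882
  E            9.666    0.01024
  solve Keq expr → x = -0.02882; check Q = 0.001059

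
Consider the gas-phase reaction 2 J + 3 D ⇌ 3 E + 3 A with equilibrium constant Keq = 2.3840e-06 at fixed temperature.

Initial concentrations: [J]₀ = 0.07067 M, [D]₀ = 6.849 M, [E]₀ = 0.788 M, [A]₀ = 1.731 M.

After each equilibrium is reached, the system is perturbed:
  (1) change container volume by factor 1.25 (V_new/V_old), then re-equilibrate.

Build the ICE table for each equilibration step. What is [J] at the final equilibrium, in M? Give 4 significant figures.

Q₀ = 1.582 vs Keq = 2.3840e-06 ⇒ Q>K, reverse
Step 1:
                   J          D          E          A
  Initial    0.07067      6.849      0.788      1.731
  Change      0.4805     0.7207    -0.7207    -0.7207
  Equil       0.5511       7.57    0.06728       1.01
  solve Keq expr → x = -0.2402; check Q = 2.3840e-06
Then change container volume by factor 1.25 (V_new/V_old).
Step 2:
                   J          D          E          A
  Initial     0.4409      6.056    0.05383     0.8082
  Change   -0.002432  -0.003649   0.003649   0.003649
  Equil       0.4385      6.052    0.05748     0.8119
  solve Keq expr → x = 0.001216; check Q = 2.3840e-06

[J]_eq = 0.4385 M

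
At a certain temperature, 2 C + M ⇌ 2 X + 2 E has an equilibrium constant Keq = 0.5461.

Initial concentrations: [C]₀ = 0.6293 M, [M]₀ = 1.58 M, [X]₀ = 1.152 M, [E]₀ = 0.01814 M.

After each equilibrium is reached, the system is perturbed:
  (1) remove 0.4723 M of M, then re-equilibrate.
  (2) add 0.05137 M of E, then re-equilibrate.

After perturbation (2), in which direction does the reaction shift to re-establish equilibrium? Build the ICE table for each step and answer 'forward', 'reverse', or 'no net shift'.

Direction: reverse

Q₀ = 6.9792e-04 vs Keq = 0.5461 ⇒ Q<K, forward
Step 1:
                  C         M         X         E
  I          0.6293      1.58     1.152   0.01814
  C         -0.2355   -0.1177    0.2355    0.2355
  E          0.3938     1.462     1.387    0.2536
  solve Keq expr → x = 0.1177; check Q = 0.5461
Then remove 0.4723 M of M.
Step 2:
                  C         M         X         E
  I          0.3938      0.99     1.387    0.2536
  C         0.02568   0.01284  -0.02568  -0.02568
  E          0.4195     1.003     1.362     0.228
  solve Keq expr → x = -0.01284; check Q = 0.5461
Then add 0.05137 M of E.
Step 3:
                  C         M         X         E
  I          0.4195     1.003     1.362    0.2793
  C         0.02873   0.01437  -0.02873  -0.02873
  E          0.4482     1.017     1.333    0.2506
  solve Keq expr → x = -0.01437; check Q = 0.5461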